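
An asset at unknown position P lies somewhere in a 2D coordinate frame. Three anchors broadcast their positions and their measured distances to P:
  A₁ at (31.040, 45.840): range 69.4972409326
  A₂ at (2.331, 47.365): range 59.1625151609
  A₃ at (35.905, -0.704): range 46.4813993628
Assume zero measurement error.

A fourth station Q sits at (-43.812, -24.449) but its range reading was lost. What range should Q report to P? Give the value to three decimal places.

36.991

eq1: (x − 31.040)² + (y − 45.840)² = 69.4972409326²
eq2: (x − 2.331)² + (y − 47.365)² = 59.1625151609²
eq3: (x − 35.905)² + (y + 0.704)² = 46.4813993628²
eq1−eq2, eq1−eq3 (x²,y² cancel):
  -57.418·x + 3.050·y = 513.752883
  9.730·x − 93.088·y = 894.223452
det = -57.418·-93.088 − 3.050·9.730 = 5315.250284
x = (513.752883·-93.088 − 3.050·894.223452) / 5315.250284 = -9.510673
y = (-57.418·894.223452 − 513.752883·9.730) / 5315.250284 = -10.600317
|P − Q| = √((-9.510673 − -43.812)² + (-10.600317 − -24.449)²) = 36.991445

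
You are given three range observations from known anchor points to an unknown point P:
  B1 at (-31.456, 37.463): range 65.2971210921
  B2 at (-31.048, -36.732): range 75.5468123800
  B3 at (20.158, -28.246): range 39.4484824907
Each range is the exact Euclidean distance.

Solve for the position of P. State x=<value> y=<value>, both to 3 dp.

x=27.978 y=10.420

eq1: (x + 31.456)² + (y − 37.463)² = 65.2971210921²
eq2: (x + 31.048)² + (y + 36.732)² = 75.5468123800²
eq3: (x − 20.158)² + (y + 28.246)² = 39.4484824907²
eq3−eq2, eq3−eq1 (x²,y² cancel):
  -102.412·x − 16.972·y = -3042.101442
  -103.228·x + 131.418·y = -1518.756427
det = -102.412·131.418 − -16.972·-103.228 = -15210.765832
x = (-3042.101442·131.418 − -16.972·-1518.756427) / -15210.765832 = 27.977764
y = (-102.412·-1518.756427 − -3042.101442·-103.228) / -15210.765832 = 10.419670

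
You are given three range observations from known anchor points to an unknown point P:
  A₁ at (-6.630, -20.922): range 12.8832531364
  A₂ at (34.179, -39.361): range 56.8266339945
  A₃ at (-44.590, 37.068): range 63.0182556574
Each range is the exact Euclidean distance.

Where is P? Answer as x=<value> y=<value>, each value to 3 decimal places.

x=-19.512 y=-20.745

eq1: (x + 6.630)² + (y + 20.922)² = 12.8832531364²
eq2: (x − 34.179)² + (y + 39.361)² = 56.8266339945²
eq3: (x + 44.590)² + (y − 37.068)² = 63.0182556574²
eq2−eq1, eq2−eq3 (x²,y² cancel):
  -81.618·x + 36.878·y = 827.482742
  -157.538·x + 152.858·y = -97.221853
det = -81.618·152.858 − 36.878·-157.538 = -6666.277880
x = (827.482742·152.858 − 36.878·-97.221853) / -6666.277880 = -19.512044
y = (-81.618·-97.221853 − 827.482742·-157.538) / -6666.277880 = -20.745464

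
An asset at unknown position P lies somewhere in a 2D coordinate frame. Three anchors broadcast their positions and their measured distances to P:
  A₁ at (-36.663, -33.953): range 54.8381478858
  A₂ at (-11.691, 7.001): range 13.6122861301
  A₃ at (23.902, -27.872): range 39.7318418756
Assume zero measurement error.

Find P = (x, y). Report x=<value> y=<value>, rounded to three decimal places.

x=1.794 y=5.141

eq1: (x + 36.663)² + (y + 33.953)² = 54.8381478858²
eq2: (x + 11.691)² + (y − 7.001)² = 13.6122861301²
eq3: (x − 23.902)² + (y + 27.872)² = 39.7318418756²
eq2−eq3, eq2−eq1 (x²,y² cancel):
  71.186·x − 69.746·y = -230.864419
  -49.944·x − 81.908·y = -510.639834
det = 71.186·-81.908 − -69.746·-49.944 = -9314.097112
x = (-230.864419·-81.908 − -69.746·-510.639834) / -9314.097112 = 1.793565
y = (71.186·-510.639834 − -230.864419·-49.944) / -9314.097112 = 5.140670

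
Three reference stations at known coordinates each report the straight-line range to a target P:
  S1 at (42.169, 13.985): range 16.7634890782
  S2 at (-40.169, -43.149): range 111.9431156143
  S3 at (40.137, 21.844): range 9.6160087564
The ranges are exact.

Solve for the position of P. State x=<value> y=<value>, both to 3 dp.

eq1: (x − 42.169)² + (y − 13.985)² = 16.7634890782²
eq2: (x + 40.169)² + (y + 43.149)² = 111.9431156143²
eq3: (x − 40.137)² + (y − 21.844)² = 9.6160087564²
eq3−eq2, eq3−eq1 (x²,y² cancel):
  -160.612·x − 129.986·y = -11051.547852
  4.064·x − 15.718·y = -302.881261
det = -160.612·-15.718 − -129.986·4.064 = 3052.762520
x = (-11051.547852·-15.718 − -129.986·-302.881261) / 3052.762520 = 44.005357
y = (-160.612·-302.881261 − -11051.547852·4.064) / 3052.762520 = 30.647604

x=44.005 y=30.648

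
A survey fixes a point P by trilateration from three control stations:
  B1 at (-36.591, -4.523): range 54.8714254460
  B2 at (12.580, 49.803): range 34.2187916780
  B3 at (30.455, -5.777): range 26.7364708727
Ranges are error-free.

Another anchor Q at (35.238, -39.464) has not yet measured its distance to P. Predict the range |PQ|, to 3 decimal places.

eq1: (x + 36.591)² + (y + 4.523)² = 54.8714254460²
eq2: (x − 12.580)² + (y − 49.803)² = 34.2187916780²
eq3: (x − 30.455)² + (y + 5.777)² = 26.7364708727²
eq2−eq1, eq2−eq3 (x²,y² cancel):
  -98.342·x − 108.652·y = -3119.184026
  35.750·x − 111.160·y = -1221.627626
det = -98.342·-111.160 − -108.652·35.750 = 14816.005720
x = (-3119.184026·-111.160 − -108.652·-1221.627626) / 14816.005720 = 14.443583
y = (-98.342·-1221.627626 − -3119.184026·35.750) / 14816.005720 = 15.634992
|P − Q| = √((14.443583 − 35.238)² + (15.634992 − -39.464)²) = 58.892331

58.892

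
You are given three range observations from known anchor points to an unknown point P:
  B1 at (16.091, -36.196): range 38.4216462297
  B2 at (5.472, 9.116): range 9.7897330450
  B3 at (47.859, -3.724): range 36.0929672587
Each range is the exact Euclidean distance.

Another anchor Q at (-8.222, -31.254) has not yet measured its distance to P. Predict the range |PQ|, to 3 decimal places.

eq1: (x − 16.091)² + (y + 36.196)² = 38.4216462297²
eq2: (x − 5.472)² + (y − 9.116)² = 9.7897330450²
eq3: (x − 47.859)² + (y + 3.724)² = 36.0929672587²
eq1−eq3, eq1−eq2 (x²,y² cancel):
  63.536·x + 64.944·y = 908.801973
  -21.238·x + 90.624·y = -75.642431
det = 63.536·90.624 − 64.944·-21.238 = 7137.167136
x = (908.801973·90.624 − 64.944·-75.642431) / 7137.167136 = 12.227792
y = (63.536·-75.642431 − 908.801973·-21.238) / 7137.167136 = 2.030934
|P − Q| = √((12.227792 − -8.222)² + (2.030934 − -31.254)²) = 39.065085

39.065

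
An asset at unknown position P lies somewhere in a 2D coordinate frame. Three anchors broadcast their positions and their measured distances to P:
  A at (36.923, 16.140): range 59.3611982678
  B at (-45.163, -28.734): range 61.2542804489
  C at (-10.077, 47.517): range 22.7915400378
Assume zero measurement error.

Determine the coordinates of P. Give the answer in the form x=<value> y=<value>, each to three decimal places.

eq1: (x − 36.923)² + (y − 16.140)² = 59.3611982678²
eq2: (x + 45.163)² + (y + 28.734)² = 61.2542804489²
eq3: (x + 10.077)² + (y − 47.517)² = 22.7915400378²
eq1−eq2, eq1−eq3 (x²,y² cancel):
  -164.172·x − 89.748·y = 1013.196782
  -94.000·x + 62.754·y = 3739.901251
det = -164.172·62.754 − -89.748·-94.000 = -18738.761688
x = (1013.196782·62.754 − -89.748·3739.901251) / -18738.761688 = -21.305080
y = (-164.172·3739.901251 − 1013.196782·-94.000) / -18738.761688 = 27.683076

x=-21.305 y=27.683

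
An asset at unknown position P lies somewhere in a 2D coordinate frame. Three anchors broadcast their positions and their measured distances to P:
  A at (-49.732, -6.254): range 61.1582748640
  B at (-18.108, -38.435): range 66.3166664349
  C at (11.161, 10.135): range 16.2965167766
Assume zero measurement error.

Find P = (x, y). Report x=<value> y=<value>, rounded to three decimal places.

eq1: (x + 49.732)² + (y + 6.254)² = 61.1582748640²
eq2: (x + 18.108)² + (y + 38.435)² = 66.3166664349²
eq3: (x − 11.161)² + (y − 10.135)² = 16.2965167766²
eq2−eq3, eq2−eq1 (x²,y² cancel):
  58.538·x + 97.140·y = 2554.461045
  -63.248·x + 64.362·y = 1364.801114
det = 58.538·64.362 − 97.140·-63.248 = 9911.533476
x = (2554.461045·64.362 − 97.140·1364.801114) / 9911.533476 = 3.211757
y = (58.538·1364.801114 − 2554.461045·-63.248) / 9911.533476 = 24.361243

x=3.212 y=24.361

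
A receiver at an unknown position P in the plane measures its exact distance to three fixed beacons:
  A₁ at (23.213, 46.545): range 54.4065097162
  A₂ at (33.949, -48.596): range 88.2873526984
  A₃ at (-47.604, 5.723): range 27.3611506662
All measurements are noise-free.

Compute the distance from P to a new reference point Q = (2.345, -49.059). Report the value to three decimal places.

eq1: (x − 23.213)² + (y − 46.545)² = 54.4065097162²
eq2: (x − 33.949)² + (y + 48.596)² = 88.2873526984²
eq3: (x + 47.604)² + (y − 5.723)² = 27.3611506662²
eq2−eq1, eq2−eq3 (x²,y² cancel):
  -21.472·x + 190.282·y = 4025.762924
  -163.106·x + 108.638·y = 5830.811809
det = -21.472·108.638 − 190.282·-163.106 = 28703.460756
x = (4025.762924·108.638 − 190.282·5830.811809) / 28703.460756 = -23.416957
y = (-21.472·5830.811809 − 4025.762924·-163.106) / 28703.460756 = 18.514384
|P − Q| = √((-23.416957 − 2.345)² + (18.514384 − -49.059)²) = 72.317637

72.318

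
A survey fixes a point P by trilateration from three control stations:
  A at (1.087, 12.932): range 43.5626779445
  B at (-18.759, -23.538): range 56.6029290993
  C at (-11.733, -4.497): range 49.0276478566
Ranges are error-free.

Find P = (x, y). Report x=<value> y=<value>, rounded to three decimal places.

eq1: (x − 1.087)² + (y − 12.932)² = 43.5626779445²
eq2: (x + 18.759)² + (y + 23.538)² = 56.6029290993²
eq3: (x + 11.733)² + (y + 4.497)² = 49.0276478566²
eq2−eq1, eq2−eq3 (x²,y² cancel):
  39.692·x + 72.940·y = 568.665341
  14.052·x + 38.082·y = 52.130101
det = 39.692·38.082 − 72.940·14.052 = 486.597864
x = (568.665341·38.082 − 72.940·52.130101) / 486.597864 = 36.690551
y = (39.692·52.130101 − 568.665341·14.052) / 486.597864 = -12.169674

x=36.691 y=-12.170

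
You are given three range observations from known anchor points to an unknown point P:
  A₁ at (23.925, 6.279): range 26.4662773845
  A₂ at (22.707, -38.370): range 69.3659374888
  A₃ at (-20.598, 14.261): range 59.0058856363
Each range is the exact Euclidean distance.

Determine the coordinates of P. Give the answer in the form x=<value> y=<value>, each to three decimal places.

x=36.369 y=29.637

eq1: (x − 23.925)² + (y − 6.279)² = 26.4662773845²
eq2: (x − 22.707)² + (y + 38.370)² = 69.3659374888²
eq3: (x + 20.598)² + (y − 14.261)² = 59.0058856363²
eq3−eq2, eq3−eq1 (x²,y² cancel):
  86.610·x − 105.262·y = 30.272280
  89.046·x − 15.964·y = 2765.408442
det = 86.610·-15.964 − -105.262·89.046 = 7990.518012
x = (30.272280·-15.964 − -105.262·2765.408442) / 7990.518012 = 36.369251
y = (86.610·2765.408442 − 30.272280·89.046) / 7990.518012 = 29.637177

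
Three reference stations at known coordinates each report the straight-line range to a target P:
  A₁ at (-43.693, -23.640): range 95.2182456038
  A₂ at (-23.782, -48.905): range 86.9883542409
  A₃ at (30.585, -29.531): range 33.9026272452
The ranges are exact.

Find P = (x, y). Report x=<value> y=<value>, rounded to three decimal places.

x=48.775 y=-0.922

eq1: (x + 43.693)² + (y + 23.640)² = 95.2182456038²
eq2: (x + 23.782)² + (y + 48.905)² = 86.9883542409²
eq3: (x − 30.585)² + (y + 29.531)² = 33.9026272452²
eq2−eq3, eq2−eq1 (x²,y² cancel):
  108.734·x + 38.748·y = 5267.825276
  -39.822·x + 50.530·y = -1988.895222
det = 108.734·50.530 − 38.748·-39.822 = 7037.351876
x = (5267.825276·50.530 − 38.748·-1988.895222) / 7037.351876 = 48.775296
y = (108.734·-1988.895222 − 5267.825276·-39.822) / 7037.351876 = -0.921539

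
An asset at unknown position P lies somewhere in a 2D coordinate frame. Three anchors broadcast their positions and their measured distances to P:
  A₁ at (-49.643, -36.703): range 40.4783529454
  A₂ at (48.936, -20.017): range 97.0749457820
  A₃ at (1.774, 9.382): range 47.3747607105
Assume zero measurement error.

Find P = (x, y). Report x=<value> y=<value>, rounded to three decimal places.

eq1: (x + 49.643)² + (y + 36.703)² = 40.4783529454²
eq2: (x − 48.936)² + (y + 20.017)² = 97.0749457820²
eq3: (x − 1.774)² + (y − 9.382)² = 47.3747607105²
eq3−eq1, eq3−eq2 (x²,y² cancel):
  -102.834·x − 92.170·y = 4326.239553
  94.324·x − 58.798·y = -4474.933761
det = -102.834·-58.798 − -92.170·94.324 = 14740.276612
x = (4326.239553·-58.798 − -92.170·-4474.933761) / 14740.276612 = -45.238559
y = (-102.834·-4474.933761 − 4326.239553·94.324) / 14740.276612 = 3.535016

x=-45.239 y=3.535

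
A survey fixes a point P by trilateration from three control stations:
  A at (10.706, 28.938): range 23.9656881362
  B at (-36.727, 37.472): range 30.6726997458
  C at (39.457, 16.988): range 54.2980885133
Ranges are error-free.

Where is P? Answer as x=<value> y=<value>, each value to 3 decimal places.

eq1: (x − 10.706)² + (y − 28.938)² = 23.9656881362²
eq2: (x + 36.727)² + (y − 37.472)² = 30.6726997458²
eq3: (x − 39.457)² + (y − 16.988)² = 54.2980885133²
eq2−eq3, eq2−eq1 (x²,y² cancel):
  152.368·x − 40.968·y = -2915.044227
  94.866·x − 17.068·y = -1434.536731
det = 152.368·-17.068 − -40.968·94.866 = 1285.853264
x = (-2915.044227·-17.068 − -40.968·-1434.536731) / 1285.853264 = -7.011784
y = (152.368·-1434.536731 − -2915.044227·94.866) / 1285.853264 = 45.075978

x=-7.012 y=45.076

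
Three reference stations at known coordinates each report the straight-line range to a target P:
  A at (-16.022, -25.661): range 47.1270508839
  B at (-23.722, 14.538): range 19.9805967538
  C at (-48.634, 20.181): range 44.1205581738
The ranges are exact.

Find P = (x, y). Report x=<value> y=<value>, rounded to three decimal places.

x=-4.514 y=20.039

eq1: (x + 16.022)² + (y + 25.661)² = 47.1270508839²
eq2: (x + 23.722)² + (y − 14.538)² = 19.9805967538²
eq3: (x + 48.634)² + (y − 20.181)² = 44.1205581738²
eq1−eq2, eq1−eq3 (x²,y² cancel):
  -15.400·x + 80.398·y = 1680.630001
  -65.224·x + 91.684·y = 2131.682583
det = -15.400·91.684 − 80.398·-65.224 = 3831.945552
x = (1680.630001·91.684 − 80.398·2131.682583) / 3831.945552 = -4.513669
y = (-15.400·2131.682583 − 1680.630001·-65.224) / 3831.945552 = 20.039298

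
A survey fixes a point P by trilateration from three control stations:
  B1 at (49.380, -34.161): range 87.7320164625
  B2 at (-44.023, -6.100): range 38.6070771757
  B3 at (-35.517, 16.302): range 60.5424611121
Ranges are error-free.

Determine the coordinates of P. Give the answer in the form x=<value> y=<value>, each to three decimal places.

x=-37.776 y=-44.198

eq1: (x − 49.380)² + (y + 34.161)² = 87.7320164625²
eq2: (x + 44.023)² + (y + 6.100)² = 38.6070771757²
eq3: (x + 35.517)² + (y − 16.302)² = 60.5424611121²
eq2−eq1, eq2−eq3 (x²,y² cancel):
  186.806·x − 56.122·y = -4576.276513
  17.012·x + 44.804·y = -2622.905225
det = 186.806·44.804 − -56.122·17.012 = 9324.403488
x = (-4576.276513·44.804 − -56.122·-2622.905225) / 9324.403488 = -37.775948
y = (186.806·-2622.905225 − -4576.276513·17.012) / 9324.403488 = -44.198304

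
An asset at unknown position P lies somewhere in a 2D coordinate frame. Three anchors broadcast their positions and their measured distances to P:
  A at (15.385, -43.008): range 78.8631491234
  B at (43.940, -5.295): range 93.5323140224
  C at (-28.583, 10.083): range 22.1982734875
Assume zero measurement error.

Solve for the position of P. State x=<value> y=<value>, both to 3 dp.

x=-49.299 y=2.107

eq1: (x − 15.385)² + (y + 43.008)² = 78.8631491234²
eq2: (x − 43.940)² + (y + 5.295)² = 93.5323140224²
eq3: (x + 28.583)² + (y − 10.083)² = 22.1982734875²
eq1−eq2, eq1−eq3 (x²,y² cancel):
  57.110·x + 75.426·y = -2656.523141
  -87.936·x + 106.182·y = 4558.901433
det = 57.110·106.182 − 75.426·-87.936 = 12696.714756
x = (-2656.523141·106.182 − 75.426·4558.901433) / 12696.714756 = -49.298945
y = (57.110·4558.901433 − -2656.523141·-87.936) / 12696.714756 = 2.107226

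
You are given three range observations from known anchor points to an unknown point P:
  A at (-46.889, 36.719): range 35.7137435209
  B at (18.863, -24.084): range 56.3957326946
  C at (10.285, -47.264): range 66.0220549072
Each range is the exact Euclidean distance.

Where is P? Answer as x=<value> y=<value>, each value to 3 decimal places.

eq1: (x + 46.889)² + (y − 36.719)² = 35.7137435209²
eq2: (x − 18.863)² + (y + 24.084)² = 56.3957326946²
eq3: (x − 10.285)² + (y + 47.264)² = 66.0220549072²
eq3−eq2, eq3−eq1 (x²,y² cancel):
  17.156·x + 46.360·y = -225.382028
  -114.348·x + 167.966·y = 4290.636619
det = 17.156·167.966 − 46.360·-114.348 = 8182.797976
x = (-225.382028·167.966 − 46.360·4290.636619) / 8182.797976 = -28.935143
y = (17.156·4290.636619 − -225.382028·-114.348) / 8182.797976 = 5.846188

x=-28.935 y=5.846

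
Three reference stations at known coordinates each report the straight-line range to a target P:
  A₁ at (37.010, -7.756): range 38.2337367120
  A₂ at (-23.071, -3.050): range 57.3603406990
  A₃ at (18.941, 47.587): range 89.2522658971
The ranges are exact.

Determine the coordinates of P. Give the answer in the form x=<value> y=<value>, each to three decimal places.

x=19.345 y=-41.664

eq1: (x − 37.010)² + (y + 7.756)² = 38.2337367120²
eq2: (x + 23.071)² + (y + 3.050)² = 57.3603406990²
eq3: (x − 18.941)² + (y − 47.587)² = 89.2522658971²
eq2−eq1, eq2−eq3 (x²,y² cancel):
  120.162·x − 9.412·y = 2716.712157
  84.024·x + 101.274·y = -2594.047774
det = 120.162·101.274 − -9.412·84.024 = 12960.120276
x = (2716.712157·101.274 − -9.412·-2594.047774) / 12960.120276 = 19.345278
y = (120.162·-2594.047774 − 2716.712157·84.024) / 12960.120276 = -41.664350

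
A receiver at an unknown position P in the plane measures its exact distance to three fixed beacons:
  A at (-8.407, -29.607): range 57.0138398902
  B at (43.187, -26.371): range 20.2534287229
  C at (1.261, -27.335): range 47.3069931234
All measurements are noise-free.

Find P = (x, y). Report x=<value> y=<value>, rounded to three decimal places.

eq1: (x + 8.407)² + (y + 29.607)² = 57.0138398902²
eq2: (x − 43.187)² + (y + 26.371)² = 20.2534287229²
eq3: (x − 1.261)² + (y + 27.335)² = 47.3069931234²
eq1−eq2, eq1−eq3 (x²,y² cancel):
  103.188·x + 6.472·y = 4453.671076
  19.336·x + 4.544·y = 814.166589
det = 103.188·4.544 − 6.472·19.336 = 343.743680
x = (4453.671076·4.544 − 6.472·814.166589) / 343.743680 = 43.544641
y = (103.188·814.166589 − 4453.671076·19.336) / 343.743680 = -6.120729

x=43.545 y=-6.121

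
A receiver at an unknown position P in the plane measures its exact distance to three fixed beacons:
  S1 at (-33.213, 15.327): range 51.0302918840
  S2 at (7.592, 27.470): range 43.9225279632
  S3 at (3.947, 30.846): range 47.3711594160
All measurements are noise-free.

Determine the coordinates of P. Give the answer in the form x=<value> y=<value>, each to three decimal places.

eq1: (x + 33.213)² + (y − 15.327)² = 51.0302918840²
eq2: (x − 7.592)² + (y − 27.470)² = 43.9225279632²
eq3: (x − 3.947)² + (y − 30.846)² = 47.3711594160²
eq3−eq1, eq3−eq2 (x²,y² cancel):
  -74.320·x − 31.038·y = 10.901828
  7.290·x − 6.752·y = 160.023121
det = -74.320·-6.752 − -31.038·7.290 = 728.075660
x = (10.901828·-6.752 − -31.038·160.023121) / 728.075660 = 6.720714
y = (-74.320·160.023121 − 10.901828·7.290) / 728.075660 = -16.443885

x=6.721 y=-16.444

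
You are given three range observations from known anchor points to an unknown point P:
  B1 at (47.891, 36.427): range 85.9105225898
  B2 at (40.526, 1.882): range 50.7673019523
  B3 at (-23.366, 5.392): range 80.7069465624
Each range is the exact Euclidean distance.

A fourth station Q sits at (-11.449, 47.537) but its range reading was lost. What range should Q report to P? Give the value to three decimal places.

107.547

eq1: (x − 47.891)² + (y − 36.427)² = 85.9105225898²
eq2: (x − 40.526)² + (y − 1.882)² = 50.7673019523²
eq3: (x + 23.366)² + (y − 5.392)² = 80.7069465624²
eq1−eq3, eq1−eq2 (x²,y² cancel):
  -142.514·x − 62.070·y = -2178.423922
  -14.730·x − 69.090·y = 2828.723334
det = -142.514·-69.090 − -62.070·-14.730 = 8932.001160
x = (-2178.423922·-69.090 − -62.070·2828.723334) / 8932.001160 = 36.507627
y = (-142.514·2828.723334 − -2178.423922·-14.730) / 8932.001160 = -48.726019
|P − Q| = √((36.507627 − -11.449)² + (-48.726019 − 47.537)²) = 107.547231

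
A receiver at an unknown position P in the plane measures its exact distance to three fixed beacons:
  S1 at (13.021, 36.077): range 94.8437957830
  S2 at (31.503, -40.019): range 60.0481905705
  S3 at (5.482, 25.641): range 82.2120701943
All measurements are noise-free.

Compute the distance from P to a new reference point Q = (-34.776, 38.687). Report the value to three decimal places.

eq1: (x − 13.021)² + (y − 36.077)² = 94.8437957830²
eq2: (x − 31.503)² + (y + 40.019)² = 60.0481905705²
eq3: (x − 5.482)² + (y − 25.641)² = 82.2120701943²
eq1−eq2, eq1−eq3 (x²,y² cancel):
  36.964·x − 152.192·y = 6512.423408
  -15.078·x − 20.872·y = 1452.937948
det = 36.964·-20.872 − -152.192·-15.078 = -3066.263584
x = (6512.423408·-20.872 − -152.192·1452.937948) / -3066.263584 = -27.785684
y = (36.964·1452.937948 − 6512.423408·-15.078) / -3066.263584 = -49.539354
|P − Q| = √((-27.785684 − -34.776)² + (-49.539354 − 38.687)²) = 88.502848

88.503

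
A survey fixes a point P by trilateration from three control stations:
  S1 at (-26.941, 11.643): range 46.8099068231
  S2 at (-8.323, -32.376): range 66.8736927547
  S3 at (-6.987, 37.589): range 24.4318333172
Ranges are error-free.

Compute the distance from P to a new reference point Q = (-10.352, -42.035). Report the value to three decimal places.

76.622

eq1: (x + 26.941)² + (y − 11.643)² = 46.8099068231²
eq2: (x + 8.323)² + (y + 32.376)² = 66.8736927547²
eq3: (x + 6.987)² + (y − 37.589)² = 24.4318333172²
eq3−eq1, eq3−eq2 (x²,y² cancel):
  -39.908·x − 51.892·y = -2194.627058
  -2.672·x − 139.930·y = -4219.449688
det = -39.908·-139.930 − -51.892·-2.672 = 5445.671016
x = (-2194.627058·-139.930 − -51.892·-4219.449688) / 5445.671016 = 16.185054
y = (-39.908·-4219.449688 − -2194.627058·-2.672) / 5445.671016 = 29.844945
|P − Q| = √((16.185054 − -10.352)² + (29.844945 − -42.035)²) = 76.622071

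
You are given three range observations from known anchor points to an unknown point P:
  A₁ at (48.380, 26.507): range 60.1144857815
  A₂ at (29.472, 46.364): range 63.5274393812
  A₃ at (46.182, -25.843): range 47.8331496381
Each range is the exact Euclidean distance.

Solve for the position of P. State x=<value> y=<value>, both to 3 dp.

x=0.916 y=-10.384

eq1: (x − 48.380)² + (y − 26.507)² = 60.1144857815²
eq2: (x − 29.472)² + (y − 46.364)² = 63.5274393812²
eq3: (x − 46.182)² + (y + 25.843)² = 47.8331496381²
eq1−eq3, eq1−eq2 (x²,y² cancel):
  -4.396·x − 104.700·y = 1083.133520
  -37.816·x + 39.714·y = -447.010323
det = -4.396·39.714 − -104.700·-37.816 = -4133.917944
x = (1083.133520·39.714 − -104.700·-447.010323) / -4133.917944 = 0.915939
y = (-4.396·-447.010323 − 1083.133520·-37.816) / -4133.917944 = -10.383572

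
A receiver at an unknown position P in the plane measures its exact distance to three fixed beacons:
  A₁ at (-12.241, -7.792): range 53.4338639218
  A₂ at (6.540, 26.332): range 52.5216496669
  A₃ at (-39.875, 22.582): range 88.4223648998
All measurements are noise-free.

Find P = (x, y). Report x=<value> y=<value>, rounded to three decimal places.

eq1: (x + 12.241)² + (y + 7.792)² = 53.4338639218²
eq2: (x − 6.540)² + (y − 26.332)² = 52.5216496669²
eq3: (x + 39.875)² + (y − 22.582)² = 88.4223648998²
eq1−eq2, eq1−eq3 (x²,y² cancel):
  37.562·x + 68.248·y = 622.242609
  -55.268·x + 60.748·y = -3073.931797
det = 37.562·60.748 − 68.248·-55.268 = 6053.746840
x = (622.242609·60.748 − 68.248·-3073.931797) / 6053.746840 = 40.898587
y = (37.562·-3073.931797 − 622.242609·-55.268) / 6053.746840 = -13.392189

x=40.899 y=-13.392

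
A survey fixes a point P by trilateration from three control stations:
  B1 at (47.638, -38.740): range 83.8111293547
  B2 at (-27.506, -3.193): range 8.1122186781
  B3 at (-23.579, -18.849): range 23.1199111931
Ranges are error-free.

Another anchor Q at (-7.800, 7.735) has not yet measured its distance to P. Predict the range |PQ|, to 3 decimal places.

16.864

eq1: (x − 47.638)² + (y + 38.740)² = 83.8111293547²
eq2: (x + 27.506)² + (y + 3.193)² = 8.1122186781²
eq3: (x + 23.579)² + (y + 18.849)² = 23.1199111931²
eq3−eq2, eq3−eq1 (x²,y² cancel):
  -7.854·x + 31.312·y = 324.243445
  142.434·x − 39.782·y = -3630.862508
det = -7.854·-39.782 − 31.312·142.434 = -4147.445580
x = (324.243445·-39.782 − 31.312·-3630.862508) / -4147.445580 = -24.301829
y = (-7.854·-3630.862508 − 324.243445·142.434) / -4147.445580 = 4.259609
|P − Q| = √((-24.301829 − -7.800)² + (4.259609 − 7.735)²) = 16.863828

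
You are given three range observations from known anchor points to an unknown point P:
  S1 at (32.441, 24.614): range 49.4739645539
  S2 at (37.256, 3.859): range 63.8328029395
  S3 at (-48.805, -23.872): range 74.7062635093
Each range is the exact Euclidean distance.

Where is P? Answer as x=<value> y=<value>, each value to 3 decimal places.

x=-13.825 y=42.139

eq1: (x − 32.441)² + (y − 24.614)² = 49.4739645539²
eq2: (x − 37.256)² + (y − 3.859)² = 63.8328029395²
eq3: (x + 48.805)² + (y + 23.872)² = 74.7062635093²
eq1−eq2, eq1−eq3 (x²,y² cancel):
  9.630·x − 41.510·y = -1882.319622
  -162.492·x − 96.972·y = -1839.819707
det = 9.630·-96.972 − -41.510·-162.492 = -7678.883280
x = (-1882.319622·-96.972 − -41.510·-1839.819707) / -7678.883280 = -13.825107
y = (9.630·-1839.819707 − -1882.319622·-162.492) / -7678.883280 = 42.138854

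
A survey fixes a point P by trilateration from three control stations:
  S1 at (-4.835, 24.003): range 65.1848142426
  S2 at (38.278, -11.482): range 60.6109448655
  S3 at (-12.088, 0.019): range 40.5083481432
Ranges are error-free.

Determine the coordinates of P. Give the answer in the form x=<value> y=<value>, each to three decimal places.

x=-14.998 y=-40.385

eq1: (x + 4.835)² + (y − 24.003)² = 65.1848142426²
eq2: (x − 38.278)² + (y + 11.482)² = 60.6109448655²
eq3: (x + 12.088)² + (y − 0.019)² = 40.5083481432²
eq1−eq2, eq1−eq3 (x²,y² cancel):
  86.226·x − 70.970·y = 1572.893744
  -14.506·x − 47.968·y = 2154.732610
det = 86.226·-47.968 − -70.970·-14.506 = -5165.579588
x = (1572.893744·-47.968 − -70.970·2154.732610) / -5165.579588 = -14.997892
y = (86.226·2154.732610 − 1572.893744·-14.506) / -5165.579588 = -40.384698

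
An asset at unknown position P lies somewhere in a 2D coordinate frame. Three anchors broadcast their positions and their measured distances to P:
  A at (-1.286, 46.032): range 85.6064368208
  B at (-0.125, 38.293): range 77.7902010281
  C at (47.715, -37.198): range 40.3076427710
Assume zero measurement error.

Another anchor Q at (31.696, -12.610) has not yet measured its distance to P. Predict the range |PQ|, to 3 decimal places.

35.928

eq1: (x + 1.286)² + (y − 46.032)² = 85.6064368208²
eq2: (x + 0.125)² + (y − 38.293)² = 77.7902010281²
eq3: (x − 47.715)² + (y + 37.198)² = 40.3076427710²
eq1−eq3, eq1−eq2 (x²,y² cancel):
  98.002·x − 166.460·y = 7243.569568
  2.322·x − 15.478·y = 622.917303
det = 98.002·-15.478 − -166.460·2.322 = -1130.354836
x = (7243.569568·-15.478 − -166.460·622.917303) / -1130.354836 = 7.453549
y = (98.002·622.917303 − 7243.569568·2.322) / -1130.354836 = -39.127159
|P − Q| = √((7.453549 − 31.696)² + (-39.127159 − -12.610)²) = 35.928486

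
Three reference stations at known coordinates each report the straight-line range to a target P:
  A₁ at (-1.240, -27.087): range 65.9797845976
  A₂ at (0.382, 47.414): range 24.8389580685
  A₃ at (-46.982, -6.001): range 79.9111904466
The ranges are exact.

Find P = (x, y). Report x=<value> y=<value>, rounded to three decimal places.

x=21.754 y=34.756

eq1: (x + 1.240)² + (y + 27.087)² = 65.9797845976²
eq2: (x − 0.382)² + (y − 47.414)² = 24.8389580685²
eq3: (x + 46.982)² + (y + 6.001)² = 79.9111904466²
eq3−eq2, eq3−eq1 (x²,y² cancel):
  94.728·x + 106.830·y = 5773.737516
  91.484·x − 42.172·y = 524.389227
det = 94.728·-42.172 − 106.830·91.484 = -13768.104936
x = (5773.737516·-42.172 − 106.830·524.389227) / -13768.104936 = 21.753942
y = (94.728·524.389227 − 5773.737516·91.484) / -13768.104936 = 34.756436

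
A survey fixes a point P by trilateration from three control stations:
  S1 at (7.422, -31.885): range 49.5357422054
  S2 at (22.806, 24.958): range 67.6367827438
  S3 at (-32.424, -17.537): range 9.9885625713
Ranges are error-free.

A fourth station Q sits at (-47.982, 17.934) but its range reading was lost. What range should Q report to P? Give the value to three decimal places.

28.753

eq1: (x − 7.422)² + (y + 31.885)² = 49.5357422054²
eq2: (x − 22.806)² + (y − 24.958)² = 67.6367827438²
eq3: (x + 32.424)² + (y + 17.537)² = 9.9885625713²
eq1−eq2, eq1−eq3 (x²,y² cancel):
  30.768·x + 113.686·y = -2049.668533
  -79.692·x + 28.696·y = 2641.141210
det = 30.768·28.696 − 113.686·-79.692 = 9942.783240
x = (-2049.668533·28.696 − 113.686·2641.141210) / 9942.783240 = -36.114442
y = (30.768·2641.141210 − -2049.668533·-79.692) / 9942.783240 = -8.255189
|P − Q| = √((-36.114442 − -47.982)² + (-8.255189 − 17.934)²) = 28.752609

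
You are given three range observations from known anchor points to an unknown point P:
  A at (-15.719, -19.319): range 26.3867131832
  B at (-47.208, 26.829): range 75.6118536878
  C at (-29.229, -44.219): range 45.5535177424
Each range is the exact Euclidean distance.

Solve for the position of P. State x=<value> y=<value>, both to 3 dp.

eq1: (x + 15.719)² + (y + 19.319)² = 26.3867131832²
eq2: (x + 47.208)² + (y − 26.829)² = 75.6118536878²
eq3: (x + 29.229)² + (y + 44.219)² = 45.5535177424²
eq1−eq2, eq1−eq3 (x²,y² cancel):
  -62.978·x + 92.296·y = -2692.814002
  -27.020·x − 49.800·y = 810.479334
det = -62.978·-49.800 − 92.296·-27.020 = 5630.142320
x = (-2692.814002·-49.800 − 92.296·810.479334) / 5630.142320 = 10.532262
y = (-62.978·810.479334 − -2692.814002·-27.020) / 5630.142320 = -21.989178

x=10.532 y=-21.989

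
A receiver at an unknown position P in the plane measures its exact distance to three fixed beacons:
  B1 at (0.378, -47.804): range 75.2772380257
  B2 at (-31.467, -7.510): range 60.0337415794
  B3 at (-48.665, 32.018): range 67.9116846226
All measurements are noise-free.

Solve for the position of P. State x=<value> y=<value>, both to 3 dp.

x=18.899 y=25.159

eq1: (x − 0.378)² + (y + 47.804)² = 75.2772380257²
eq2: (x + 31.467)² + (y + 7.510)² = 60.0337415794²
eq3: (x + 48.665)² + (y − 32.018)² = 67.9116846226²
eq1−eq3, eq1−eq2 (x²,y² cancel):
  -98.086·x + 159.644·y = 2162.734905
  -63.690·x + 80.588·y = 823.819326
det = -98.086·80.588 − 159.644·-63.690 = 2263.171792
x = (2162.734905·80.588 − 159.644·823.819326) / 2263.171792 = 18.899435
y = (-98.086·823.819326 − 2162.734905·-63.690) / 2263.171792 = 25.159135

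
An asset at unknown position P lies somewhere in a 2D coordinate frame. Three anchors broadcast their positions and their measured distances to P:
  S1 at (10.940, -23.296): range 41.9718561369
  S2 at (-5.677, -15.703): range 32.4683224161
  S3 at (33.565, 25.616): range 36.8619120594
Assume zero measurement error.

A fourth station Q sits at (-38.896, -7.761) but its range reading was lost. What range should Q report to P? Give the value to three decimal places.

44.057

eq1: (x − 10.940)² + (y + 23.296)² = 41.9718561369²
eq2: (x + 5.677)² + (y + 15.703)² = 32.4683224161²
eq3: (x − 33.565)² + (y − 25.616)² = 36.8619120594²
eq2−eq3, eq2−eq1 (x²,y² cancel):
  78.484·x + 82.638·y = 1199.367543
  33.234·x − 15.186·y = -323.870069
det = 78.484·-15.186 − 82.638·33.234 = -3938.249316
x = (1199.367543·-15.186 − 82.638·-323.870069) / -3938.249316 = -2.171112
y = (78.484·-323.870069 − 1199.367543·33.234) / -3938.249316 = 16.575487
|P − Q| = √((-2.171112 − -38.896)² + (16.575487 − -7.761)²) = 44.056577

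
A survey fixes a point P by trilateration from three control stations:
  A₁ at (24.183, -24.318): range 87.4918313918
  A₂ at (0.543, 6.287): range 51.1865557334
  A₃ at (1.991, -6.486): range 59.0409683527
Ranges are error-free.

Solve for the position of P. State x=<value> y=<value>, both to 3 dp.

eq1: (x − 24.183)² + (y + 24.318)² = 87.4918313918²
eq2: (x − 0.543)² + (y − 6.287)² = 51.1865557334²
eq3: (x − 1.991)² + (y + 6.486)² = 59.0409683527²
eq2−eq1, eq2−eq3 (x²,y² cancel):
  47.280·x − 61.210·y = -3898.395677
  2.896·x − 25.546·y = -859.561397
det = 47.280·-25.546 − -61.210·2.896 = -1030.550720
x = (-3898.395677·-25.546 − -61.210·-859.561397) / -1030.550720 = -45.582097
y = (47.280·-859.561397 − -3898.395677·2.896) / -1030.550720 = 28.480218

x=-45.582 y=28.480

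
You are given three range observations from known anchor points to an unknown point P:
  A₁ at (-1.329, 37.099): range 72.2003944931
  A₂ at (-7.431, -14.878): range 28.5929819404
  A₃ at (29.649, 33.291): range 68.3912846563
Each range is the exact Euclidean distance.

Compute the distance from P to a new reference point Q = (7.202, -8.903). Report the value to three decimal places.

eq1: (x + 1.329)² + (y − 37.099)² = 72.2003944931²
eq2: (x + 7.431)² + (y + 14.878)² = 28.5929819404²
eq3: (x − 29.649)² + (y − 33.291)² = 68.3912846563²
eq2−eq1, eq2−eq3 (x²,y² cancel):
  12.204·x + 103.954·y = -3293.810952
  74.160·x + 96.338·y = -2149.029964
det = 12.204·96.338 − 103.954·74.160 = -6533.519688
x = (-3293.810952·96.338 − 103.954·-2149.029964) / -6533.519688 = 14.374932
y = (12.204·-2149.029964 − -3293.810952·74.160) / -6533.519688 = -33.372863
|P − Q| = √((14.374932 − 7.202)² + (-33.372863 − -8.903)²) = 25.499513

25.500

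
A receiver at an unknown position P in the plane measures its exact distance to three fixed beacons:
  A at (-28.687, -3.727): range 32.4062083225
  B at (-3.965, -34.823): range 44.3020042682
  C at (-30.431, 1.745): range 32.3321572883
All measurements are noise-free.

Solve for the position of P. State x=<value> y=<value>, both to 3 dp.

x=1.031 y=9.196

eq1: (x + 28.687)² + (y + 3.727)² = 32.4062083225²
eq2: (x + 3.965)² + (y + 34.823)² = 44.3020042682²
eq3: (x + 30.431)² + (y − 1.745)² = 32.3321572883²
eq1−eq2, eq1−eq3 (x²,y² cancel):
  49.444·x − 62.192·y = -520.977188
  -3.488·x + 10.944·y = 97.050231
det = 49.444·10.944 − -62.192·-3.488 = 324.189440
x = (-520.977188·10.944 − -62.192·97.050231) / 324.189440 = 1.030797
y = (49.444·97.050231 − -520.977188·-3.488) / 324.189440 = 9.196423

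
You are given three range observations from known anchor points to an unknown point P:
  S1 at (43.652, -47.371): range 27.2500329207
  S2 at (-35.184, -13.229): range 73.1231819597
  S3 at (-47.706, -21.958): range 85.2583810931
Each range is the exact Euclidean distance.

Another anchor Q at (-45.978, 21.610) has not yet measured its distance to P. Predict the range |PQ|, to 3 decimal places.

93.680

eq1: (x − 43.652)² + (y + 47.371)² = 27.2500329207²
eq2: (x + 35.184)² + (y + 13.229)² = 73.1231819597²
eq3: (x + 47.706)² + (y + 21.958)² = 85.2583810931²
eq3−eq2, eq3−eq1 (x²,y² cancel):
  25.044·x + 17.458·y = 576.895904
  182.716·x − 50.826·y = 7917.919797
det = 25.044·-50.826 − 17.458·182.716 = -4462.742272
x = (576.895904·-50.826 − 17.458·7917.919797) / -4462.742272 = 37.544708
y = (25.044·7917.919797 − 576.895904·182.716) / -4462.742272 = -20.814169
|P − Q| = √((37.544708 − -45.978)² + (-20.814169 − 21.610)²) = 93.679522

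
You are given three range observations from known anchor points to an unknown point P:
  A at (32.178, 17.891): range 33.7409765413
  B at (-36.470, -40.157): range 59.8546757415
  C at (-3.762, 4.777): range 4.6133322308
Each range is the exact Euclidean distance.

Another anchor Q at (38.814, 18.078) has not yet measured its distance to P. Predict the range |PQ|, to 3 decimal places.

eq1: (x − 32.178)² + (y − 17.891)² = 33.7409765413²
eq2: (x + 36.470)² + (y + 40.157)² = 59.8546757415²
eq3: (x + 3.762)² + (y − 4.777)² = 4.6133322308²
eq3−eq1, eq3−eq2 (x²,y² cancel):
  71.880·x + 26.228·y = 201.368528
  -65.416·x − 89.868·y = -655.626198
det = 71.880·-89.868 − 26.228·-65.416 = -4743.980992
x = (201.368528·-89.868 − 26.228·-655.626198) / -4743.980992 = 0.189888
y = (71.880·-655.626198 − 201.368528·-65.416) / -4743.980992 = 7.157214
|P − Q| = √((0.189888 − 38.814)² + (7.157214 − 18.078)²) = 40.138331

40.138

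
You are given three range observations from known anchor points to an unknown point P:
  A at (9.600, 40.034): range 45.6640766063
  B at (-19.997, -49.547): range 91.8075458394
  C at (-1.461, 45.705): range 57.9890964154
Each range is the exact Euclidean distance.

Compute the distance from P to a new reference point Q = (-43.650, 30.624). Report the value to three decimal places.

eq1: (x − 9.600)² + (y − 40.034)² = 45.6640766063²
eq2: (x + 19.997)² + (y + 49.547)² = 91.8075458394²
eq3: (x + 1.461)² + (y − 45.705)² = 57.9890964154²
eq1−eq3, eq1−eq2 (x²,y² cancel):
  -22.122·x + 11.342·y = -881.327021
  -59.194·x − 179.162·y = -5183.513519
det = -22.122·-179.162 − 11.342·-59.194 = 4634.800112
x = (-881.327021·-179.162 − 11.342·-5183.513519) / 4634.800112 = 46.753197
y = (-22.122·-5183.513519 − -881.327021·-59.194) / 4634.800112 = 13.485029
|P − Q| = √((46.753197 − -43.650)² + (13.485029 − 30.624)²) = 92.013490

92.013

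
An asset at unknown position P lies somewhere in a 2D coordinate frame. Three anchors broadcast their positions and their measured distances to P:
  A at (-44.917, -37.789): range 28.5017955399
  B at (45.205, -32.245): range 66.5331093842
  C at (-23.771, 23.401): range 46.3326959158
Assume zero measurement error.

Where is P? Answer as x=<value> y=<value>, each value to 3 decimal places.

x=-20.658 y=-22.827

eq1: (x + 44.917)² + (y + 37.789)² = 28.5017955399²
eq2: (x − 45.205)² + (y + 32.245)² = 66.5331093842²
eq3: (x + 23.771)² + (y − 23.401)² = 46.3326959158²
eq3−eq2, eq3−eq1 (x²,y² cancel):
  137.952·x − 111.292·y = -309.371126
  -42.292·x − 122.380·y = 3667.244530
det = 137.952·-122.380 − -111.292·-42.292 = -21589.327024
x = (-309.371126·-122.380 − -111.292·3667.244530) / -21589.327024 = -20.658162
y = (137.952·3667.244530 − -309.371126·-42.292) / -21589.327024 = -22.827010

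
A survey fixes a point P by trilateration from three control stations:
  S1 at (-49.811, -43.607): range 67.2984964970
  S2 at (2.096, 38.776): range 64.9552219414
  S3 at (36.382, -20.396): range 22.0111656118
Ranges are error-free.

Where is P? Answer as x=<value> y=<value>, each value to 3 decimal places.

x=14.840 y=-24.917

eq1: (x + 49.811)² + (y + 43.607)² = 67.2984964970²
eq2: (x − 2.096)² + (y − 38.776)² = 64.9552219414²
eq3: (x − 36.382)² + (y + 20.396)² = 22.0111656118²
eq3−eq2, eq3−eq1 (x²,y² cancel):
  -68.572·x + 118.344·y = -3966.364794
  -172.386·x − 46.422·y = -1401.536789
det = -68.572·-46.422 − 118.344·-172.386 = 23584.098168
x = (-3966.364794·-46.422 − 118.344·-1401.536789) / 23584.098168 = 14.840086
y = (-68.572·-1401.536789 − -3966.364794·-172.386) / 23584.098168 = -24.916771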